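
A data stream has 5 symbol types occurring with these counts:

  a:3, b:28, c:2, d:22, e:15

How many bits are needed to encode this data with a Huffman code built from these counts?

137

Greedily combine the two least-frequent nodes:
c(2) + a(3) → 5
5 + e(15) → 20
20 + d(22) → 42
b(28) + 42 → 70
Total encoded bits = sum of merged weights = 5 + 20 + 42 + 70 = 137.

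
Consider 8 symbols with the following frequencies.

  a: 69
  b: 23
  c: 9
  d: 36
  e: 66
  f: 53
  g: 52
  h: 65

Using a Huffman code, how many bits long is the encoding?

Greedily combine the two least-frequent nodes:
merge c(9) and b(23): 32
merge 32 and d(36): 68
merge g(52) and f(53): 105
merge h(65) and e(66): 131
merge 68 and a(69): 137
merge 105 and 131: 236
merge 137 and 236: 373
Each symbol's bit-cost is frequency × depth; summing gives 1082 bits (equivalently 32 + 68 + 105 + 131 + 137 + 236 + 373).

1082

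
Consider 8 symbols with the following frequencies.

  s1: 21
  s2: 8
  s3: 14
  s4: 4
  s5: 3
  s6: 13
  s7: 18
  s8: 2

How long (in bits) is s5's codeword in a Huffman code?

5

Build the tree from the bottom:
merge s8(2) and s5(3): 5
merge s4(4) and 5: 9
merge s2(8) and 9: 17
merge s6(13) and s3(14): 27
merge 17 and s7(18): 35
merge s1(21) and 27: 48
merge 35 and 48: 83
s5 sits 5 levels below the root, so its codeword is 5 bits.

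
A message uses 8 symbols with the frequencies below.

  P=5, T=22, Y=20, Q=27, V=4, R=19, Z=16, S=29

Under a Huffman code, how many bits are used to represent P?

Repeatedly merge the two smallest:
V(4) + P(5) → 9
9 + Z(16) → 25
R(19) + Y(20) → 39
T(22) + 25 → 47
Q(27) + S(29) → 56
39 + 47 → 86
56 + 86 → 142
P's leaf is at depth 5, giving a 5-bit codeword.

5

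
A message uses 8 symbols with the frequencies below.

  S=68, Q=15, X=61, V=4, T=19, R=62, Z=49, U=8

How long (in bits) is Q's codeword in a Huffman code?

5

Repeatedly merge the two smallest:
V(4) + U(8) → 12
12 + Q(15) → 27
T(19) + 27 → 46
46 + Z(49) → 95
X(61) + R(62) → 123
S(68) + 95 → 163
123 + 163 → 286
The subtree containing Q is merged 5 times, so code length = 5.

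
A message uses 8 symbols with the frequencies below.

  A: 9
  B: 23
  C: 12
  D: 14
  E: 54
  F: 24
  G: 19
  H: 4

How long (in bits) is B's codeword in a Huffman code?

Repeatedly merge the two smallest:
combine H(4), A(9) → 13
combine C(12), 13 → 25
combine D(14), G(19) → 33
combine B(23), F(24) → 47
combine 25, 33 → 58
combine 47, E(54) → 101
combine 58, 101 → 159
The subtree containing B is merged 3 times, so code length = 3.

3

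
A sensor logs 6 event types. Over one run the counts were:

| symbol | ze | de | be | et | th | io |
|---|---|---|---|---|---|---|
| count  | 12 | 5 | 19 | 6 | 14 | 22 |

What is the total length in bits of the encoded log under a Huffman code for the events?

Greedily combine the two least-frequent nodes:
de(5) + et(6) → 11
11 + ze(12) → 23
th(14) + be(19) → 33
io(22) + 23 → 45
33 + 45 → 78
Each symbol's bit-cost is frequency × depth; summing gives 190 bits (equivalently 11 + 23 + 33 + 45 + 78).

190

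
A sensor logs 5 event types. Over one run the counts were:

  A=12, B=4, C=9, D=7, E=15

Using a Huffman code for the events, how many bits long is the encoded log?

Build the Huffman tree bottom-up:
B(4) + D(7) → 11
C(9) + 11 → 20
A(12) + E(15) → 27
20 + 27 → 47
The encoded length is the sum of every internal node's weight: 11 + 20 + 27 + 47 = 105 bits.

105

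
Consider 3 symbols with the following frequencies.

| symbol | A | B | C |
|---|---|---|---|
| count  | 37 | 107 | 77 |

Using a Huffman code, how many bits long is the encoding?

Build the Huffman tree bottom-up:
merge A(37) and C(77): 114
merge B(107) and 114: 221
Each symbol's bit-cost is frequency × depth; summing gives 335 bits (equivalently 114 + 221).

335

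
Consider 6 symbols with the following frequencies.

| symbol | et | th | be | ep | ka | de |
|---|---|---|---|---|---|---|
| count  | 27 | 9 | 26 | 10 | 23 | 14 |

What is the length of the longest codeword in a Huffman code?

4

Merge the two lowest-weight nodes at each step:
combine th(9), ep(10) → 19
combine de(14), 19 → 33
combine ka(23), be(26) → 49
combine et(27), 33 → 60
combine 49, 60 → 109
Maximum depth reached is 4.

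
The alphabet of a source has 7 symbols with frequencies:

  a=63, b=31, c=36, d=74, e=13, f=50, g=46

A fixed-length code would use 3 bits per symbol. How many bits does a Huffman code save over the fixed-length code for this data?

Fixed-length: 3 bits × 313 symbols = 939 bits.
Huffman merges:
e(13) + b(31) → 44
c(36) + 44 → 80
g(46) + f(50) → 96
a(63) + d(74) → 137
80 + 96 → 176
137 + 176 → 313
Huffman total = 44 + 80 + 96 + 137 + 176 + 313 = 846 bits.
Saving = 939 − 846 = 93 bits.

93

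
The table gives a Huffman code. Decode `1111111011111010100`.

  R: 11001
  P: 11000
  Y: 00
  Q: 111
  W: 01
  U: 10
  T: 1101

Read left to right; each codeword is recognised as soon as it completes (prefix code):
  111→Q | 111→Q | 10→U | 111→Q | 1101→T | 01→W | 00→Y
Decoded message: QQUQTWY

QQUQTWY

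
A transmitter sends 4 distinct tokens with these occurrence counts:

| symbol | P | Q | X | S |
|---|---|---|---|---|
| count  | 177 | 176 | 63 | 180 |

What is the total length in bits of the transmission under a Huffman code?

1192

Merge the two smallest weights repeatedly:
combine X(63), Q(176) → 239
combine P(177), S(180) → 357
combine 239, 357 → 596
Total encoded bits = sum of merged weights = 239 + 357 + 596 = 1192.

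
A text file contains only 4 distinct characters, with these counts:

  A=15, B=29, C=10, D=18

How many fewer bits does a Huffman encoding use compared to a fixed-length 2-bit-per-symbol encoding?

Fixed-length: 2 bits × 72 symbols = 144 bits.
Huffman merges:
combine C(10), A(15) → 25
combine D(18), 25 → 43
combine B(29), 43 → 72
Huffman total = 25 + 43 + 72 = 140 bits.
Saving = 144 − 140 = 4 bits.

4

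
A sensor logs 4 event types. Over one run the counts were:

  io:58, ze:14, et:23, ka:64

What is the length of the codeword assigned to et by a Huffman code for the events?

3

Repeatedly merge the two smallest:
merge ze(14) and et(23): 37
merge 37 and io(58): 95
merge ka(64) and 95: 159
et sits 3 levels below the root, so its codeword is 3 bits.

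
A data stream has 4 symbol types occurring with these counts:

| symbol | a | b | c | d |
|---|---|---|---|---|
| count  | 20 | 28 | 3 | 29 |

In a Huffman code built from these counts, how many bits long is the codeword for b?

2

Huffman merges, smallest pair first:
combine c(3), a(20) → 23
combine 23, b(28) → 51
combine d(29), 51 → 80
The subtree containing b is merged 2 times, so code length = 2.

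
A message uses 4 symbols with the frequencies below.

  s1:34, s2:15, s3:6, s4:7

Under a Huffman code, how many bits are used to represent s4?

3

Huffman merges, smallest pair first:
s3(6) + s4(7) → 13
13 + s2(15) → 28
28 + s1(34) → 62
The subtree containing s4 is merged 3 times, so code length = 3.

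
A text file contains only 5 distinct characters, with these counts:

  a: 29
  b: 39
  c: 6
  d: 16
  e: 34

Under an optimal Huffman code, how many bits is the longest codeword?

Merge the two lowest-weight nodes at each step:
combine c(6), d(16) → 22
combine 22, a(29) → 51
combine e(34), b(39) → 73
combine 51, 73 → 124
Maximum depth reached is 3.

3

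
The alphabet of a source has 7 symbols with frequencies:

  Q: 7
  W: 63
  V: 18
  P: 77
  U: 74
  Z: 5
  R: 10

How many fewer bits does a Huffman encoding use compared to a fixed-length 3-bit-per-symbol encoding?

Fixed-length: 3 bits × 254 symbols = 762 bits.
Huffman merges:
merge Z(5) and Q(7): 12
merge R(10) and 12: 22
merge V(18) and 22: 40
merge 40 and W(63): 103
merge U(74) and P(77): 151
merge 103 and 151: 254
Huffman total = 12 + 22 + 40 + 103 + 151 + 254 = 582 bits.
Saving = 762 − 582 = 180 bits.

180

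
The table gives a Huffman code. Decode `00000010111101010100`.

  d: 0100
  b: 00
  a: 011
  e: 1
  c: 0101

bbbeaeecd

Read left to right; each codeword is recognised as soon as it completes (prefix code):
  00→b | 00→b | 00→b | 1→e | 011→a | 1→e | 1→e | 0101→c | 0100→d
Decoded message: bbbeaeecd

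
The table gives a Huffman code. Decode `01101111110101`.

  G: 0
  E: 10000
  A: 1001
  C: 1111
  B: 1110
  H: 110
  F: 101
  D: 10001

Read left to right; each codeword is recognised as soon as it completes (prefix code):
  0→G | 110→H | 1111→C | 110→H | 101→F
Decoded message: GHCHF

GHCHF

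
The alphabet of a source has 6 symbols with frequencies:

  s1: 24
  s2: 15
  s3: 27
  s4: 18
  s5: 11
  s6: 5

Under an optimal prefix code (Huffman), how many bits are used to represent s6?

4

Repeatedly merge the two smallest:
combine s6(5), s5(11) → 16
combine s2(15), 16 → 31
combine s4(18), s1(24) → 42
combine s3(27), 31 → 58
combine 42, 58 → 100
s6's leaf is at depth 4, giving a 4-bit codeword.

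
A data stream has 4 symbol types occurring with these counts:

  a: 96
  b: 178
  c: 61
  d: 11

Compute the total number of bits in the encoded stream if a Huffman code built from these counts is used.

Greedily combine the two least-frequent nodes:
combine d(11), c(61) → 72
combine 72, a(96) → 168
combine 168, b(178) → 346
Total encoded bits = sum of merged weights = 72 + 168 + 346 = 586.

586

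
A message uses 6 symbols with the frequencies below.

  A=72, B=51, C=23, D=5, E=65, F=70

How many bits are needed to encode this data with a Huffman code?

Merge the two smallest weights repeatedly:
D(5) + C(23) → 28
28 + B(51) → 79
E(65) + F(70) → 135
A(72) + 79 → 151
135 + 151 → 286
Each symbol's bit-cost is frequency × depth; summing gives 679 bits (equivalently 28 + 79 + 135 + 151 + 286).

679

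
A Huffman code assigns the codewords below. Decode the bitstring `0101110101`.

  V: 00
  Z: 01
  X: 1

Read left to right; each codeword is recognised as soon as it completes (prefix code):
  01→Z | 01→Z | 1→X | 1→X | 01→Z | 01→Z
Decoded message: ZZXXZZ

ZZXXZZ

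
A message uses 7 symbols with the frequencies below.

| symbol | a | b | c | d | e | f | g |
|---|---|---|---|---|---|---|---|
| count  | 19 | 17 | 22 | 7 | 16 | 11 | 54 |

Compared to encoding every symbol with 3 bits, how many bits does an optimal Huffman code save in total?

58

Fixed-length: 3 bits × 146 symbols = 438 bits.
Huffman merges:
combine d(7), f(11) → 18
combine e(16), b(17) → 33
combine 18, a(19) → 37
combine c(22), 33 → 55
combine 37, g(54) → 91
combine 55, 91 → 146
Huffman total = 18 + 33 + 37 + 55 + 91 + 146 = 380 bits.
Saving = 438 − 380 = 58 bits.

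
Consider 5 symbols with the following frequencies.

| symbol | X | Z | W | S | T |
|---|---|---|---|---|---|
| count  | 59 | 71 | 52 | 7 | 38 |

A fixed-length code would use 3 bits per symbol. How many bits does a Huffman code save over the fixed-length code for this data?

Fixed-length: 3 bits × 227 symbols = 681 bits.
Huffman merges:
combine S(7), T(38) → 45
combine 45, W(52) → 97
combine X(59), Z(71) → 130
combine 97, 130 → 227
Huffman total = 45 + 97 + 130 + 227 = 499 bits.
Saving = 681 − 499 = 182 bits.

182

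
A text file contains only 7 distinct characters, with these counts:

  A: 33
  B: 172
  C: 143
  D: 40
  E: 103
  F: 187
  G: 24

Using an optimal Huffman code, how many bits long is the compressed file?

Greedily combine the two least-frequent nodes:
merge G(24) and A(33): 57
merge D(40) and 57: 97
merge 97 and E(103): 200
merge C(143) and B(172): 315
merge F(187) and 200: 387
merge 315 and 387: 702
Each symbol's bit-cost is frequency × depth; summing gives 1758 bits (equivalently 57 + 97 + 200 + 315 + 387 + 702).

1758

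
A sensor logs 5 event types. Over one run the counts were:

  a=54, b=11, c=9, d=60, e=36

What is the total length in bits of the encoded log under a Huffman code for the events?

Greedily combine the two least-frequent nodes:
merge c(9) and b(11): 20
merge 20 and e(36): 56
merge a(54) and 56: 110
merge d(60) and 110: 170
The encoded length is the sum of every internal node's weight: 20 + 56 + 110 + 170 = 356 bits.

356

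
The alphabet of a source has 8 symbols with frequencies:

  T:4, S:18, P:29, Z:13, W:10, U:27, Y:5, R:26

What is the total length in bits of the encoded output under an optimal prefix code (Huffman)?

Merge the two smallest weights repeatedly:
combine T(4), Y(5) → 9
combine 9, W(10) → 19
combine Z(13), S(18) → 31
combine 19, R(26) → 45
combine U(27), P(29) → 56
combine 31, 45 → 76
combine 56, 76 → 132
Each symbol's bit-cost is frequency × depth; summing gives 368 bits (equivalently 9 + 19 + 31 + 45 + 56 + 76 + 132).

368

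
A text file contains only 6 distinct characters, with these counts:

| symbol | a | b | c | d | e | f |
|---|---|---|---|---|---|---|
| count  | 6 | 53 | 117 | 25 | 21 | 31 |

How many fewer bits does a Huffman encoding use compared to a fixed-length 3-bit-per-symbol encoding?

Fixed-length: 3 bits × 253 symbols = 759 bits.
Huffman merges:
a(6) + e(21) → 27
d(25) + 27 → 52
f(31) + 52 → 83
b(53) + 83 → 136
c(117) + 136 → 253
Huffman total = 27 + 52 + 83 + 136 + 253 = 551 bits.
Saving = 759 − 551 = 208 bits.

208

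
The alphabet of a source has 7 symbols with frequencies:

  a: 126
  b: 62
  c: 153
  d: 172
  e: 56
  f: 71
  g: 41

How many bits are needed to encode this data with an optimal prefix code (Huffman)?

Merge the two smallest weights repeatedly:
combine g(41), e(56) → 97
combine b(62), f(71) → 133
combine 97, a(126) → 223
combine 133, c(153) → 286
combine d(172), 223 → 395
combine 286, 395 → 681
Each symbol's bit-cost is frequency × depth; summing gives 1815 bits (equivalently 97 + 133 + 223 + 286 + 395 + 681).

1815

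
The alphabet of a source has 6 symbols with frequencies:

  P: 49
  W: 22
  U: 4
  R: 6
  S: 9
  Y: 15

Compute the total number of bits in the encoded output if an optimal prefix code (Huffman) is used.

Greedily combine the two least-frequent nodes:
U(4) + R(6) → 10
S(9) + 10 → 19
Y(15) + 19 → 34
W(22) + 34 → 56
P(49) + 56 → 105
The encoded length is the sum of every internal node's weight: 10 + 19 + 34 + 56 + 105 = 224 bits.

224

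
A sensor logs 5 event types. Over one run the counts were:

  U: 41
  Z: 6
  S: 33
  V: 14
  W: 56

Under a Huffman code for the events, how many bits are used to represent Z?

Repeatedly merge the two smallest:
combine Z(6), V(14) → 20
combine 20, S(33) → 53
combine U(41), 53 → 94
combine W(56), 94 → 150
The subtree containing Z is merged 4 times, so code length = 4.

4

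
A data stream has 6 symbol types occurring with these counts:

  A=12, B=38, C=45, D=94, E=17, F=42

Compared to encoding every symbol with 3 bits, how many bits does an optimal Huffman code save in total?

Fixed-length: 3 bits × 248 symbols = 744 bits.
Huffman merges:
combine A(12), E(17) → 29
combine 29, B(38) → 67
combine F(42), C(45) → 87
combine 67, 87 → 154
combine D(94), 154 → 248
Huffman total = 29 + 67 + 87 + 154 + 248 = 585 bits.
Saving = 744 − 585 = 159 bits.

159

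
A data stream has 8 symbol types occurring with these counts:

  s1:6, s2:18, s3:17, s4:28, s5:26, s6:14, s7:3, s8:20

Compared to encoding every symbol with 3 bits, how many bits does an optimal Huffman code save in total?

22

Fixed-length: 3 bits × 132 symbols = 396 bits.
Huffman merges:
s7(3) + s1(6) → 9
9 + s6(14) → 23
s3(17) + s2(18) → 35
s8(20) + 23 → 43
s5(26) + s4(28) → 54
35 + 43 → 78
54 + 78 → 132
Huffman total = 9 + 23 + 35 + 43 + 54 + 78 + 132 = 374 bits.
Saving = 396 − 374 = 22 bits.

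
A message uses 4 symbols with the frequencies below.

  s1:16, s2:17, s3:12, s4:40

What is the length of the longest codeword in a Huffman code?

3

Merge the two lowest-weight nodes at each step:
s3(12) + s1(16) → 28
s2(17) + 28 → 45
s4(40) + 45 → 85
The rarest symbols sit at the bottom; the longest codeword is 3 bits.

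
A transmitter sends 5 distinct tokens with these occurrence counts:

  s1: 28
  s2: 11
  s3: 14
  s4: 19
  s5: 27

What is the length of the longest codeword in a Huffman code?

Merge the two lowest-weight nodes at each step:
s2(11) + s3(14) → 25
s4(19) + 25 → 44
s5(27) + s1(28) → 55
44 + 55 → 99
Maximum depth reached is 3.

3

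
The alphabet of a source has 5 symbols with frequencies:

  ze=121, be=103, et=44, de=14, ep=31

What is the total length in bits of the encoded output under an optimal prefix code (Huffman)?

639

Build the Huffman tree bottom-up:
merge de(14) and ep(31): 45
merge et(44) and 45: 89
merge 89 and be(103): 192
merge ze(121) and 192: 313
The encoded length is the sum of every internal node's weight: 45 + 89 + 192 + 313 = 639 bits.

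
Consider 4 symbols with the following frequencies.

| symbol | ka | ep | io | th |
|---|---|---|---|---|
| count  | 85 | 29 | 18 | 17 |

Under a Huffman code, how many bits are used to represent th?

3

Huffman merges, smallest pair first:
th(17) + io(18) → 35
ep(29) + 35 → 64
64 + ka(85) → 149
th sits 3 levels below the root, so its codeword is 3 bits.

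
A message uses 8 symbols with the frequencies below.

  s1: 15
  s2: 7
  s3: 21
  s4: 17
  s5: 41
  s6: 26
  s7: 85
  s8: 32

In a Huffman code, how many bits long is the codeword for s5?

Repeatedly merge the two smallest:
merge s2(7) and s1(15): 22
merge s4(17) and s3(21): 38
merge 22 and s6(26): 48
merge s8(32) and 38: 70
merge s5(41) and 48: 89
merge 70 and s7(85): 155
merge 89 and 155: 244
s5's leaf is at depth 2, giving a 2-bit codeword.

2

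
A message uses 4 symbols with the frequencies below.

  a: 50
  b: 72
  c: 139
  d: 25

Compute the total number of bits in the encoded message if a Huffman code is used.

Greedily combine the two least-frequent nodes:
merge d(25) and a(50): 75
merge b(72) and 75: 147
merge c(139) and 147: 286
Each symbol's bit-cost is frequency × depth; summing gives 508 bits (equivalently 75 + 147 + 286).

508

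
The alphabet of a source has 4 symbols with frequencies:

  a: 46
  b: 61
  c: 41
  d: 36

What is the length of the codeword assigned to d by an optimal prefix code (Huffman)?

Huffman merges, smallest pair first:
merge d(36) and c(41): 77
merge a(46) and b(61): 107
merge 77 and 107: 184
d's leaf is at depth 2, giving a 2-bit codeword.

2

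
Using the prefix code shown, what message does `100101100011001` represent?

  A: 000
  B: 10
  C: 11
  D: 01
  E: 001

BDDBEBD

Read left to right; each codeword is recognised as soon as it completes (prefix code):
  10→B | 01→D | 01→D | 10→B | 001→E | 10→B | 01→D
Decoded message: BDDBEBD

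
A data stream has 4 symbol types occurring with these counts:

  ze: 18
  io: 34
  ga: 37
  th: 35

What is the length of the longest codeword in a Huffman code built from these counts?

Merge the two lowest-weight nodes at each step:
merge ze(18) and io(34): 52
merge th(35) and ga(37): 72
merge 52 and 72: 124
Maximum depth reached is 2.

2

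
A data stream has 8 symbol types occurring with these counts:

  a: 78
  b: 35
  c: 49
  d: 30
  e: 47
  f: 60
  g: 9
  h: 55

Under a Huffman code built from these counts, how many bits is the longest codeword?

Merge the two lowest-weight nodes at each step:
combine g(9), d(30) → 39
combine b(35), 39 → 74
combine e(47), c(49) → 96
combine h(55), f(60) → 115
combine 74, a(78) → 152
combine 96, 115 → 211
combine 152, 211 → 363
The first pair merged (g, d) ends up deepest, at depth 4.

4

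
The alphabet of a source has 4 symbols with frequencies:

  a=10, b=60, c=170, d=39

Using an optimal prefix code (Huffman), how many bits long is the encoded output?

437

Build the Huffman tree bottom-up:
combine a(10), d(39) → 49
combine 49, b(60) → 109
combine 109, c(170) → 279
Total encoded bits = sum of merged weights = 49 + 109 + 279 = 437.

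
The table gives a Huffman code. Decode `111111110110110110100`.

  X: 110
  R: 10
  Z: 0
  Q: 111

QQXXXXRZ

Read left to right; each codeword is recognised as soon as it completes (prefix code):
  111→Q | 111→Q | 110→X | 110→X | 110→X | 110→X | 10→R | 0→Z
Decoded message: QQXXXXRZ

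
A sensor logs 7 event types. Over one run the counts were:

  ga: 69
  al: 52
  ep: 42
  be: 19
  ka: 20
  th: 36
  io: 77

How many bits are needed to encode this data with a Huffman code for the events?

838

Build the Huffman tree bottom-up:
merge be(19) and ka(20): 39
merge th(36) and 39: 75
merge ep(42) and al(52): 94
merge ga(69) and 75: 144
merge io(77) and 94: 171
merge 144 and 171: 315
Total encoded bits = sum of merged weights = 39 + 75 + 94 + 144 + 171 + 315 = 838.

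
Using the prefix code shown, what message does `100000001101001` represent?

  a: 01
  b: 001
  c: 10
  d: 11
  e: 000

Read left to right; each codeword is recognised as soon as it completes (prefix code):
  10→c | 000→e | 000→e | 11→d | 01→a | 001→b
Decoded message: ceedab

ceedab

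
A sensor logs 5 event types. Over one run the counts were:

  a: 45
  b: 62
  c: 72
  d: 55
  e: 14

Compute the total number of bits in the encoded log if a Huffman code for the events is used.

Greedily combine the two least-frequent nodes:
merge e(14) and a(45): 59
merge d(55) and 59: 114
merge b(62) and c(72): 134
merge 114 and 134: 248
The encoded length is the sum of every internal node's weight: 59 + 114 + 134 + 248 = 555 bits.

555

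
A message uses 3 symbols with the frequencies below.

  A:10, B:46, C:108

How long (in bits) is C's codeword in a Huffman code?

1

Build the tree from the bottom:
combine A(10), B(46) → 56
combine 56, C(108) → 164
C is merged only at the final step, so code length = 1.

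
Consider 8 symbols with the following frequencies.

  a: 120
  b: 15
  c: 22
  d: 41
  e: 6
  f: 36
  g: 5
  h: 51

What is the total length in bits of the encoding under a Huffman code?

Merge the two smallest weights repeatedly:
merge g(5) and e(6): 11
merge 11 and b(15): 26
merge c(22) and 26: 48
merge f(36) and d(41): 77
merge 48 and h(51): 99
merge 77 and 99: 176
merge a(120) and 176: 296
The encoded length is the sum of every internal node's weight: 11 + 26 + 48 + 77 + 99 + 176 + 296 = 733 bits.

733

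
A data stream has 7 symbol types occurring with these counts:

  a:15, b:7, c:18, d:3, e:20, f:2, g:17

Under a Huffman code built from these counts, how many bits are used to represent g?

Build the tree from the bottom:
combine f(2), d(3) → 5
combine 5, b(7) → 12
combine 12, a(15) → 27
combine g(17), c(18) → 35
combine e(20), 27 → 47
combine 35, 47 → 82
The subtree containing g is merged 2 times, so code length = 2.

2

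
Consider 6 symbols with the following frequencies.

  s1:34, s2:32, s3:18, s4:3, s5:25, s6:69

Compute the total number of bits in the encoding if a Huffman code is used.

426

Greedily combine the two least-frequent nodes:
s4(3) + s3(18) → 21
21 + s5(25) → 46
s2(32) + s1(34) → 66
46 + 66 → 112
s6(69) + 112 → 181
The encoded length is the sum of every internal node's weight: 21 + 46 + 66 + 112 + 181 = 426 bits.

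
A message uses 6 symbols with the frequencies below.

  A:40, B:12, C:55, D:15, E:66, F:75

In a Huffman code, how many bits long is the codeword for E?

2

Repeatedly merge the two smallest:
combine B(12), D(15) → 27
combine 27, A(40) → 67
combine C(55), E(66) → 121
combine 67, F(75) → 142
combine 121, 142 → 263
E sits 2 levels below the root, so its codeword is 2 bits.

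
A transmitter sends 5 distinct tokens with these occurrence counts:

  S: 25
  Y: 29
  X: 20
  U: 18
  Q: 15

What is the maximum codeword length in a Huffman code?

Merge the two lowest-weight nodes at each step:
merge Q(15) and U(18): 33
merge X(20) and S(25): 45
merge Y(29) and 33: 62
merge 45 and 62: 107
The first pair merged (Q, U) ends up deepest, at depth 3.

3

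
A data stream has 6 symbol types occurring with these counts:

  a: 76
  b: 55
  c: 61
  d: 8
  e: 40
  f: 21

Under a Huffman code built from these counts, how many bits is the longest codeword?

4

Merge the two lowest-weight nodes at each step:
d(8) + f(21) → 29
29 + e(40) → 69
b(55) + c(61) → 116
69 + a(76) → 145
116 + 145 → 261
The first pair merged (d, f) ends up deepest, at depth 4.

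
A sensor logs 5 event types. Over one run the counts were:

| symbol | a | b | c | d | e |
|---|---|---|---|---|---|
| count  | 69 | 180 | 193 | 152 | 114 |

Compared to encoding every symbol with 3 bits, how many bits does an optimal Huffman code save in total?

Fixed-length: 3 bits × 708 symbols = 2124 bits.
Huffman merges:
a(69) + e(114) → 183
d(152) + b(180) → 332
183 + c(193) → 376
332 + 376 → 708
Huffman total = 183 + 332 + 376 + 708 = 1599 bits.
Saving = 2124 − 1599 = 525 bits.

525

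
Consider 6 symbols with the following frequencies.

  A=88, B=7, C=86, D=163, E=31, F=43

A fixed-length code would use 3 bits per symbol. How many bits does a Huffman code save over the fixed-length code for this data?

299

Fixed-length: 3 bits × 418 symbols = 1254 bits.
Huffman merges:
B(7) + E(31) → 38
38 + F(43) → 81
81 + C(86) → 167
A(88) + D(163) → 251
167 + 251 → 418
Huffman total = 38 + 81 + 167 + 251 + 418 = 955 bits.
Saving = 1254 − 955 = 299 bits.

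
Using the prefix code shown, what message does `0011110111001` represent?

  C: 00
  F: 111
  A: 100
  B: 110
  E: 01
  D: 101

Read left to right; each codeword is recognised as soon as it completes (prefix code):
  00→C | 111→F | 101→D | 110→B | 01→E
Decoded message: CFDBE

CFDBE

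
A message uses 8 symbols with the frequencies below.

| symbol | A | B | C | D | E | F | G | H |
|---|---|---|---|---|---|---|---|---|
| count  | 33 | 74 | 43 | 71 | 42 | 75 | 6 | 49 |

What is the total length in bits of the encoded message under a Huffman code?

1143

Merge the two smallest weights repeatedly:
merge G(6) and A(33): 39
merge 39 and E(42): 81
merge C(43) and H(49): 92
merge D(71) and B(74): 145
merge F(75) and 81: 156
merge 92 and 145: 237
merge 156 and 237: 393
The encoded length is the sum of every internal node's weight: 39 + 81 + 92 + 145 + 156 + 237 + 393 = 1143 bits.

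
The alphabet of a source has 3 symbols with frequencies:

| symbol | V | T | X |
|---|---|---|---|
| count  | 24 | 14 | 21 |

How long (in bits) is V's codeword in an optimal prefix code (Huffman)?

Huffman merges, smallest pair first:
combine T(14), X(21) → 35
combine V(24), 35 → 59
V sits one level below the root: a 1-bit codeword.

1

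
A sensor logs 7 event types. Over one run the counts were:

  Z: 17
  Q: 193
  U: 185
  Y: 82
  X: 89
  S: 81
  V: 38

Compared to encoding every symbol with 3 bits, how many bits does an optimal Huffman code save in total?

323

Fixed-length: 3 bits × 685 symbols = 2055 bits.
Huffman merges:
merge Z(17) and V(38): 55
merge 55 and S(81): 136
merge Y(82) and X(89): 171
merge 136 and 171: 307
merge U(185) and Q(193): 378
merge 307 and 378: 685
Huffman total = 55 + 136 + 171 + 307 + 378 + 685 = 1732 bits.
Saving = 2055 − 1732 = 323 bits.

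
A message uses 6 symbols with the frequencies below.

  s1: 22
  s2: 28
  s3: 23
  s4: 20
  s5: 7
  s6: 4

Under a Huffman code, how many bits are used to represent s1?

Huffman merges, smallest pair first:
s6(4) + s5(7) → 11
11 + s4(20) → 31
s1(22) + s3(23) → 45
s2(28) + 31 → 59
45 + 59 → 104
s1 sits 2 levels below the root, so its codeword is 2 bits.

2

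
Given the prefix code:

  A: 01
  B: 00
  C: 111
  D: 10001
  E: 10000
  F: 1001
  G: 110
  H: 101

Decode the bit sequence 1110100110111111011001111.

CABGCCAFC

Read left to right; each codeword is recognised as soon as it completes (prefix code):
  111→C | 01→A | 00→B | 110→G | 111→C | 111→C | 01→A | 1001→F | 111→C
Decoded message: CABGCCAFC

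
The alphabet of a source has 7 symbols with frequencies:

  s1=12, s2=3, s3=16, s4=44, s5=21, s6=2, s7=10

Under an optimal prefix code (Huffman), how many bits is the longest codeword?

Merge the two lowest-weight nodes at each step:
combine s6(2), s2(3) → 5
combine 5, s7(10) → 15
combine s1(12), 15 → 27
combine s3(16), s5(21) → 37
combine 27, 37 → 64
combine s4(44), 64 → 108
The first pair merged (s6, s2) ends up deepest, at depth 5.

5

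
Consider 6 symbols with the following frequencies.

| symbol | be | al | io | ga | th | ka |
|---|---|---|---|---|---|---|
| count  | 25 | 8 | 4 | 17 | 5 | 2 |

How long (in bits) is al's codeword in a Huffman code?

Build the tree from the bottom:
merge ka(2) and io(4): 6
merge th(5) and 6: 11
merge al(8) and 11: 19
merge ga(17) and 19: 36
merge be(25) and 36: 61
al sits 3 levels below the root, so its codeword is 3 bits.

3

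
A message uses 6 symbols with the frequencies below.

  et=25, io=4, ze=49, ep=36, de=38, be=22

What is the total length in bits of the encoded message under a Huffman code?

425

Merge the two smallest weights repeatedly:
combine io(4), be(22) → 26
combine et(25), 26 → 51
combine ep(36), de(38) → 74
combine ze(49), 51 → 100
combine 74, 100 → 174
Each symbol's bit-cost is frequency × depth; summing gives 425 bits (equivalently 26 + 51 + 74 + 100 + 174).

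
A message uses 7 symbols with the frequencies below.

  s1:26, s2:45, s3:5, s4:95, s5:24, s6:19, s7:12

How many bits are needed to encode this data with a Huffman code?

Merge the two smallest weights repeatedly:
merge s3(5) and s7(12): 17
merge 17 and s6(19): 36
merge s5(24) and s1(26): 50
merge 36 and s2(45): 81
merge 50 and 81: 131
merge s4(95) and 131: 226
The encoded length is the sum of every internal node's weight: 17 + 36 + 50 + 81 + 131 + 226 = 541 bits.

541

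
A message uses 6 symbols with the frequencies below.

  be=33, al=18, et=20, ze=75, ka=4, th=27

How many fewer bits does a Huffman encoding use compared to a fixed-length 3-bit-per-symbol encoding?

128

Fixed-length: 3 bits × 177 symbols = 531 bits.
Huffman merges:
combine ka(4), al(18) → 22
combine et(20), 22 → 42
combine th(27), be(33) → 60
combine 42, 60 → 102
combine ze(75), 102 → 177
Huffman total = 22 + 42 + 60 + 102 + 177 = 403 bits.
Saving = 531 − 403 = 128 bits.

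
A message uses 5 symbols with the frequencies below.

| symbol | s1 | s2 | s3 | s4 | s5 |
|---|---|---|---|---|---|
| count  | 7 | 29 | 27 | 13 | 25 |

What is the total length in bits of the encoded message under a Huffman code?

222

Merge the two smallest weights repeatedly:
s1(7) + s4(13) → 20
20 + s5(25) → 45
s3(27) + s2(29) → 56
45 + 56 → 101
The encoded length is the sum of every internal node's weight: 20 + 45 + 56 + 101 = 222 bits.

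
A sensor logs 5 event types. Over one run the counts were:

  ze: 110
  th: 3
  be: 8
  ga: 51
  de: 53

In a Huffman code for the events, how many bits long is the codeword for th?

4

Repeatedly merge the two smallest:
th(3) + be(8) → 11
11 + ga(51) → 62
de(53) + 62 → 115
ze(110) + 115 → 225
th sits 4 levels below the root, so its codeword is 4 bits.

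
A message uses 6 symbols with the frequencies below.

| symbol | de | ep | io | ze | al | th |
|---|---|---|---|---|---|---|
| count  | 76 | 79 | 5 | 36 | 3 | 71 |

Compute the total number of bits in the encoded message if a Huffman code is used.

592

Merge the two smallest weights repeatedly:
combine al(3), io(5) → 8
combine 8, ze(36) → 44
combine 44, th(71) → 115
combine de(76), ep(79) → 155
combine 115, 155 → 270
Each symbol's bit-cost is frequency × depth; summing gives 592 bits (equivalently 8 + 44 + 115 + 155 + 270).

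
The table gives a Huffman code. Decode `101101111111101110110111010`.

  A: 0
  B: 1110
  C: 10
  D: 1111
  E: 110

Read left to right; each codeword is recognised as soon as it completes (prefix code):
  10→C | 110→E | 1111→D | 1111→D | 0→A | 1110→B | 110→E | 1110→B | 10→C
Decoded message: CEDDABEBC

CEDDABEBC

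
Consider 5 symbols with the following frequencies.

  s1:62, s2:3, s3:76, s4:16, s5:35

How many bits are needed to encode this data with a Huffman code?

381

Merge the two smallest weights repeatedly:
s2(3) + s4(16) → 19
19 + s5(35) → 54
54 + s1(62) → 116
s3(76) + 116 → 192
Total encoded bits = sum of merged weights = 19 + 54 + 116 + 192 = 381.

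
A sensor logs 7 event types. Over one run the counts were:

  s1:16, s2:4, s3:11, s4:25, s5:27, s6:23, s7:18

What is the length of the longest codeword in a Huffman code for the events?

Merge the two lowest-weight nodes at each step:
s2(4) + s3(11) → 15
15 + s1(16) → 31
s7(18) + s6(23) → 41
s4(25) + s5(27) → 52
31 + 41 → 72
52 + 72 → 124
The rarest symbols sit at the bottom; the longest codeword is 4 bits.

4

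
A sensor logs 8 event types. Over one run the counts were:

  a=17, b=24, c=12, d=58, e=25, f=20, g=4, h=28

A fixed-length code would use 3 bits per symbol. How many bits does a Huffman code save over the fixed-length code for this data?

Fixed-length: 3 bits × 188 symbols = 564 bits.
Huffman merges:
merge g(4) and c(12): 16
merge 16 and a(17): 33
merge f(20) and b(24): 44
merge e(25) and h(28): 53
merge 33 and 44: 77
merge 53 and d(58): 111
merge 77 and 111: 188
Huffman total = 16 + 33 + 44 + 53 + 77 + 111 + 188 = 522 bits.
Saving = 564 − 522 = 42 bits.

42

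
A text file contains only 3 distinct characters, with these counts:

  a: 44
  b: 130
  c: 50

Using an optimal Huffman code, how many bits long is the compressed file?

Greedily combine the two least-frequent nodes:
a(44) + c(50) → 94
94 + b(130) → 224
The encoded length is the sum of every internal node's weight: 94 + 224 = 318 bits.

318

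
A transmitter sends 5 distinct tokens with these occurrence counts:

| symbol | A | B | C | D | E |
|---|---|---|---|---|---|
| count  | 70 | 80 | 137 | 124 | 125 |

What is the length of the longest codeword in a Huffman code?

3

Merge the two lowest-weight nodes at each step:
combine A(70), B(80) → 150
combine D(124), E(125) → 249
combine C(137), 150 → 287
combine 249, 287 → 536
Maximum depth reached is 3.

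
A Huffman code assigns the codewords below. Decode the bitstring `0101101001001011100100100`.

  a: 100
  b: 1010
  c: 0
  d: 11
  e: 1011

cecaaeaaa

Read left to right; each codeword is recognised as soon as it completes (prefix code):
  0→c | 1011→e | 0→c | 100→a | 100→a | 1011→e | 100→a | 100→a | 100→a
Decoded message: cecaaeaaa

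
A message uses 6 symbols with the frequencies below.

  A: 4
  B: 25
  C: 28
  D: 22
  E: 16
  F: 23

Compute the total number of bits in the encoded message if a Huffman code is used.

Greedily combine the two least-frequent nodes:
combine A(4), E(16) → 20
combine 20, D(22) → 42
combine F(23), B(25) → 48
combine C(28), 42 → 70
combine 48, 70 → 118
Each symbol's bit-cost is frequency × depth; summing gives 298 bits (equivalently 20 + 42 + 48 + 70 + 118).

298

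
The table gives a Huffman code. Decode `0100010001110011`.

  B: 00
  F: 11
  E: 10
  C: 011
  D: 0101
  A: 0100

Read left to right; each codeword is recognised as soon as it completes (prefix code):
  0100→A | 0100→A | 011→C | 10→E | 011→C
Decoded message: AACEC

AACEC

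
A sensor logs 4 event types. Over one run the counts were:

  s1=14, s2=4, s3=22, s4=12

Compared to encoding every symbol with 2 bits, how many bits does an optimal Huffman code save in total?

Fixed-length: 2 bits × 52 symbols = 104 bits.
Huffman merges:
merge s2(4) and s4(12): 16
merge s1(14) and 16: 30
merge s3(22) and 30: 52
Huffman total = 16 + 30 + 52 = 98 bits.
Saving = 104 − 98 = 6 bits.

6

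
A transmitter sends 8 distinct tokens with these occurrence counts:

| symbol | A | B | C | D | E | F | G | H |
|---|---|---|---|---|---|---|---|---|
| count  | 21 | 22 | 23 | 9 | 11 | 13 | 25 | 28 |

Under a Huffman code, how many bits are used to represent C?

Huffman merges, smallest pair first:
combine D(9), E(11) → 20
combine F(13), 20 → 33
combine A(21), B(22) → 43
combine C(23), G(25) → 48
combine H(28), 33 → 61
combine 43, 48 → 91
combine 61, 91 → 152
C sits 3 levels below the root, so its codeword is 3 bits.

3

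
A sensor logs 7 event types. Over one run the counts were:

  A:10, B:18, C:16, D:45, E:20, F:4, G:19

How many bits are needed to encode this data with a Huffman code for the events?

Merge the two smallest weights repeatedly:
combine F(4), A(10) → 14
combine 14, C(16) → 30
combine B(18), G(19) → 37
combine E(20), 30 → 50
combine 37, D(45) → 82
combine 50, 82 → 132
The encoded length is the sum of every internal node's weight: 14 + 30 + 37 + 50 + 82 + 132 = 345 bits.

345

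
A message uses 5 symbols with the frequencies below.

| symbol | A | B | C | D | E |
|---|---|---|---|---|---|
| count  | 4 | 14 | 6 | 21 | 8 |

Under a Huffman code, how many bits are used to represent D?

1

Repeatedly merge the two smallest:
combine A(4), C(6) → 10
combine E(8), 10 → 18
combine B(14), 18 → 32
combine D(21), 32 → 53
D is merged only at the final step, so code length = 1.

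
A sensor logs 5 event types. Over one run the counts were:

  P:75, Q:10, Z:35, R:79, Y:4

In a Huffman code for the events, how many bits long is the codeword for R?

1

Build the tree from the bottom:
Y(4) + Q(10) → 14
14 + Z(35) → 49
49 + P(75) → 124
R(79) + 124 → 203
R is a child of the root — depth 1, so its codeword is a single bit.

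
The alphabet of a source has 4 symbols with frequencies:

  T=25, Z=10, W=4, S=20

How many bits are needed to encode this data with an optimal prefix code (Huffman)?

107

Greedily combine the two least-frequent nodes:
W(4) + Z(10) → 14
14 + S(20) → 34
T(25) + 34 → 59
Each symbol's bit-cost is frequency × depth; summing gives 107 bits (equivalently 14 + 34 + 59).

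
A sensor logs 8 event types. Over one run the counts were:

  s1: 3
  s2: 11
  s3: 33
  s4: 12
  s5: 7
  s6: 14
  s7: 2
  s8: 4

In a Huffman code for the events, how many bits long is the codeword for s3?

Huffman merges, smallest pair first:
merge s7(2) and s1(3): 5
merge s8(4) and 5: 9
merge s5(7) and 9: 16
merge s2(11) and s4(12): 23
merge s6(14) and 16: 30
merge 23 and 30: 53
merge s3(33) and 53: 86
s3 is a child of the root — depth 1, so its codeword is a single bit.

1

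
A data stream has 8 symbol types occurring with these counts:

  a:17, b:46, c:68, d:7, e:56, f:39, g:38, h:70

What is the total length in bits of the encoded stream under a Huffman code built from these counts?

971

Merge the two smallest weights repeatedly:
merge d(7) and a(17): 24
merge 24 and g(38): 62
merge f(39) and b(46): 85
merge e(56) and 62: 118
merge c(68) and h(70): 138
merge 85 and 118: 203
merge 138 and 203: 341
Each symbol's bit-cost is frequency × depth; summing gives 971 bits (equivalently 24 + 62 + 85 + 118 + 138 + 203 + 341).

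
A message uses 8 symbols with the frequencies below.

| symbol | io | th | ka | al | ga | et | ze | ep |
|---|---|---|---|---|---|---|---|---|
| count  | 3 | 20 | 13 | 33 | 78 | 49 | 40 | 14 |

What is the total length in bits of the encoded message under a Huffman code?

Merge the two smallest weights repeatedly:
io(3) + ka(13) → 16
ep(14) + 16 → 30
th(20) + 30 → 50
al(33) + ze(40) → 73
et(49) + 50 → 99
73 + ga(78) → 151
99 + 151 → 250
Total encoded bits = sum of merged weights = 16 + 30 + 50 + 73 + 99 + 151 + 250 = 669.

669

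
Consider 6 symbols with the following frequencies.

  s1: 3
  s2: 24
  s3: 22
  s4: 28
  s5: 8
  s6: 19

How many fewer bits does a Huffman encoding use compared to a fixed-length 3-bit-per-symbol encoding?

Fixed-length: 3 bits × 104 symbols = 312 bits.
Huffman merges:
combine s1(3), s5(8) → 11
combine 11, s6(19) → 30
combine s3(22), s2(24) → 46
combine s4(28), 30 → 58
combine 46, 58 → 104
Huffman total = 11 + 30 + 46 + 58 + 104 = 249 bits.
Saving = 312 − 249 = 63 bits.

63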